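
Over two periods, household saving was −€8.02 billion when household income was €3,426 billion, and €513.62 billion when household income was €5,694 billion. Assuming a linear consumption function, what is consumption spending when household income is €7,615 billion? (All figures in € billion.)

C = 6659.55

MPS = ΔS/ΔY = (513.62 − (-8.02))/(5694 − 3426) = 521.64/2268 = 0.23
MPC = 1 − MPS = 0.77
Autonomous saving = -8.02 − 0.23(3426) = -796, so a = 796
C = 796 + 0.77(7615) = 796 + 5863.55 = 6659.55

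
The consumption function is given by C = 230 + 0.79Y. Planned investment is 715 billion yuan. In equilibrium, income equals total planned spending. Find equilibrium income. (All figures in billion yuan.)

Y = C + I = 230 + 0.79Y + 715
Y − 0.79Y = 945
0.21Y = 945, so Y = 945/0.21 = 4500

Y = 4500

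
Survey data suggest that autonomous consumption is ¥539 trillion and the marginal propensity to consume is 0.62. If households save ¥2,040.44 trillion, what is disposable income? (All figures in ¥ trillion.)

Y = 6788

S = Y − C = -539 + 0.38Y
-539 + 0.38Y = 2040.44, so 0.38Y = 2579.44 and Y = 6788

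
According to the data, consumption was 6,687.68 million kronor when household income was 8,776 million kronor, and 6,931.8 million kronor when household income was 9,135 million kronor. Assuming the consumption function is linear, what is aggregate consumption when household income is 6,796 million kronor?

C = 5341.28

MPC = (6931.8 − 6687.68)/(9135 − 8776) = 244.12/359 = 0.68
a = 6687.68 − 0.68(8776) = 6687.68 − 5967.68 = 720
C = 720 + 0.68(6796) = 720 + 4621.28 = 5341.28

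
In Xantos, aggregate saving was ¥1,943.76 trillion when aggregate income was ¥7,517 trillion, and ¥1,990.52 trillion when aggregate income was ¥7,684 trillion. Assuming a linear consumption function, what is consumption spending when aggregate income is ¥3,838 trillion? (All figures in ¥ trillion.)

C = 2924.36

MPS = ΔS/ΔY = (1990.52 − 1943.76)/(7684 − 7517) = 46.76/167 = 0.28
MPC = 1 − MPS = 0.72
Autonomous saving = 1943.76 − 0.28(7517) = -161, so a = 161
C = 161 + 0.72(3838) = 161 + 2763.36 = 2924.36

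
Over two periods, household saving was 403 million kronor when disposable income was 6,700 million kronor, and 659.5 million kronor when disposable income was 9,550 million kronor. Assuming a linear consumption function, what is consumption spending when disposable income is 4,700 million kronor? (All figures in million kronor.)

C = 4477

MPS = ΔS/ΔY = (659.5 − 403)/(9550 − 6700) = 256.5/2850 = 0.09
MPC = 1 − MPS = 0.91
Autonomous saving = 403 − 0.09(6700) = -200, so a = 200
C = 200 + 0.91(4700) = 200 + 4277 = 4477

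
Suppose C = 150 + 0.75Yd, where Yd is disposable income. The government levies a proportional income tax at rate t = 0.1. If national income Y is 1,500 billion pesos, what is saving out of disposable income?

S = 187.5

Yd = (1 − 0.1)(1500) = 0.9(1500) = 1350
C = 150 + 0.75(1350) = 150 + 1012.5 = 1162.5
S = Yd − C = 1350 − 1162.5 = 187.5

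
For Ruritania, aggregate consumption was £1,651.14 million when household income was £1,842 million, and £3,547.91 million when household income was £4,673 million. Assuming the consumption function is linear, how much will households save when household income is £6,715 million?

S = 1798.95

MPC = (3547.91 − 1651.14)/(4673 − 1842) = 1896.77/2831 = 0.67
a = 1651.14 − 0.67(1842) = 1651.14 − 1234.14 = 417
C = 417 + 0.67(6715) = 4916.05
S = 6715 − 4916.05 = 1798.95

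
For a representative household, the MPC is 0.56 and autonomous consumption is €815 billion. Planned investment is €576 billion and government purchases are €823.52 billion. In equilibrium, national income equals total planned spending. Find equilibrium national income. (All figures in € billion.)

Y = C + I + G = 815 + 0.56Y + 576 + 823.52
Y − 0.56Y = 2214.52
0.44Y = 2214.52, so Y = 2214.52/0.44 = 5033

Y = 5033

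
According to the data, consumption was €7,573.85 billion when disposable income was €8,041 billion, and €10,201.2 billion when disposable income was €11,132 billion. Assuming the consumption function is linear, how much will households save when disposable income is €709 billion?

S = -632.65

MPC = (10201.2 − 7573.85)/(11132 − 8041) = 2627.35/3091 = 0.85
a = 7573.85 − 0.85(8041) = 7573.85 − 6834.85 = 739
C = 739 + 0.85(709) = 1341.65
S = 709 − 1341.65 = -632.65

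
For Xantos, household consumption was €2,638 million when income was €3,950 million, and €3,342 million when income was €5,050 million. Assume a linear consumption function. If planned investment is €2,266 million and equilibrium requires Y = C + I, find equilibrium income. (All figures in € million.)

Y = 6600

MPC = (3342 − 2638)/(5050 − 3950) = 704/1100 = 0.64
a = 2638 − 0.64(3950) = 110
Equilibrium: Y = 110 + 0.64Y + 2266
0.36Y = 2376, so Y = 2376/0.36 = 6600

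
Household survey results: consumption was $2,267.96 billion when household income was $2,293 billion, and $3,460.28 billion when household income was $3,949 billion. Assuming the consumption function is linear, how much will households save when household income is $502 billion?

MPC = (3460.28 − 2267.96)/(3949 − 2293) = 1192.32/1656 = 0.72
a = 2267.96 − 0.72(2293) = 2267.96 − 1650.96 = 617
C = 617 + 0.72(502) = 978.44
S = 502 − 978.44 = -476.44

S = -476.44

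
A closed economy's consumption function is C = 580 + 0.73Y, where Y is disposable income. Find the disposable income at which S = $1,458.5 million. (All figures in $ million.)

S = Y − C = -580 + 0.27Y
-580 + 0.27Y = 1458.5, so 0.27Y = 2038.5 and Y = 7550

Y = 7550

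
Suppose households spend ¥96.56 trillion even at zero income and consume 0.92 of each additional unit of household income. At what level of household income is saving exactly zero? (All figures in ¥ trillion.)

At break-even, C = Y: 96.56 + 0.92Y = Y
0.08Y = 96.56, so Y = 96.56/0.08 = 1207

Y = 1207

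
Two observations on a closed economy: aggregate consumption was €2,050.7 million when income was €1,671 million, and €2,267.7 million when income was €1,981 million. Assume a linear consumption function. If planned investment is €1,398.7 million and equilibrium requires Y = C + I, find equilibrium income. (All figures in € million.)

MPC = (2267.7 − 2050.7)/(1981 − 1671) = 217/310 = 0.7
a = 2050.7 − 0.7(1671) = 881
Equilibrium: Y = 881 + 0.7Y + 1398.7
0.3Y = 2279.7, so Y = 2279.7/0.3 = 7599

Y = 7599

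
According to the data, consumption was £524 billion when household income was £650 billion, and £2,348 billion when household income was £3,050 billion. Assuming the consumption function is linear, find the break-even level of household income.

MPC = (2348 − 524)/(3050 − 650) = 1824/2400 = 0.76
a = 524 − 0.76(650) = 524 − 494 = 30
Break-even: Y = a/(1−MPC) = 30/0.24 = 125

Y = 125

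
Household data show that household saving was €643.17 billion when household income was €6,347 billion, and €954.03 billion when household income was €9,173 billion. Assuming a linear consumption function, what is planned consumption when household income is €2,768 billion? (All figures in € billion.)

MPS = ΔS/ΔY = (954.03 − 643.17)/(9173 − 6347) = 310.86/2826 = 0.11
MPC = 1 − MPS = 0.89
Autonomous saving = 643.17 − 0.11(6347) = -55, so a = 55
C = 55 + 0.89(2768) = 55 + 2463.52 = 2518.52

C = 2518.52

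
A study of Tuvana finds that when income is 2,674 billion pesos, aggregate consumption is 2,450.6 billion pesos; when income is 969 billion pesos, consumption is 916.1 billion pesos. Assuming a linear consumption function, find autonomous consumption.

MPC = ΔC/ΔY = (2450.6 − 916.1)/(2674 − 969) = 1534.5/1705 = 0.9
a = C − MPC·Y = 916.1 − 0.9(969) = 916.1 − 872.1 = 44

a = 44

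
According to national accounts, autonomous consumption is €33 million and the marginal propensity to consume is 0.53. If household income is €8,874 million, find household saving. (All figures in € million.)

S = 4137.78

C = 33 + 0.53(8874) = 33 + 4703.22 = 4736.22
S = Y − C = 8874 − 4736.22 = 4137.78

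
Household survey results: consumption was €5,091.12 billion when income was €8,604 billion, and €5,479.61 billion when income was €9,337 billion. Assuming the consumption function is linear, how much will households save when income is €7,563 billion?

MPC = (5479.61 − 5091.12)/(9337 − 8604) = 388.49/733 = 0.53
a = 5091.12 − 0.53(8604) = 5091.12 − 4560.12 = 531
C = 531 + 0.53(7563) = 4539.39
S = 7563 − 4539.39 = 3023.61

S = 3023.61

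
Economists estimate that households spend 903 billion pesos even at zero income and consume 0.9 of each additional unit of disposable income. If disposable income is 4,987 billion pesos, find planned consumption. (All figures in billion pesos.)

C = 5391.3

C = 903 + 0.9(4987) = 903 + 4488.3 = 5391.3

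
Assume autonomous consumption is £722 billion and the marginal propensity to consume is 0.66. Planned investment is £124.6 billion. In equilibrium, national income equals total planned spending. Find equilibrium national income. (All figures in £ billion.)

Y = 2490

Y = C + I = 722 + 0.66Y + 124.6
Y − 0.66Y = 846.6
0.34Y = 846.6, so Y = 846.6/0.34 = 2490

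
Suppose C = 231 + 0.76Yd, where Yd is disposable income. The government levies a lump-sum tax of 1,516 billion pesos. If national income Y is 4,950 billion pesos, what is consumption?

Yd = Y − T = 4950 − 1516 = 3434
C = 231 + 0.76(3434) = 231 + 2609.84 = 2840.84

C = 2840.84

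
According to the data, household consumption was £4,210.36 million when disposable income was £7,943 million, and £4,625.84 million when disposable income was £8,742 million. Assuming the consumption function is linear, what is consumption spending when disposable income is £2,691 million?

C = 1479.32

MPC = (4625.84 − 4210.36)/(8742 − 7943) = 415.48/799 = 0.52
a = 4210.36 − 0.52(7943) = 4210.36 − 4130.36 = 80
C = 80 + 0.52(2691) = 80 + 1399.32 = 1479.32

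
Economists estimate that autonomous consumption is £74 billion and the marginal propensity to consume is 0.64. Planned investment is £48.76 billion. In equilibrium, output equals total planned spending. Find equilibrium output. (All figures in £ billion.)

Y = 341

Y = C + I = 74 + 0.64Y + 48.76
Y − 0.64Y = 122.76
0.36Y = 122.76, so Y = 122.76/0.36 = 341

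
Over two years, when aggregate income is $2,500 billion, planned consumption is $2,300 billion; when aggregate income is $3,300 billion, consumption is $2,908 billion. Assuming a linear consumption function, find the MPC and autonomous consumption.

MPC = ΔC/ΔY = (2908 − 2300)/(3300 − 2500) = 608/800 = 0.76
a = C − MPC·Y = 2300 − 0.76(2500) = 2300 − 1900 = 400

MPC = 0.76; a = 400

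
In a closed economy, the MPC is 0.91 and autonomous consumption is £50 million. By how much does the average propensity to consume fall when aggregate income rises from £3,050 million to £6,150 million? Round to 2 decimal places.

ΔAPC = 0.01

At Y = 3050: C = 50 + 0.91(3050) = 2825.5, APC = 2825.5/3050 = 0.926
At Y = 6150: C = 5646.5, APC = 5646.5/6150 = 0.918
Fall in APC = 0.926 − 0.918 = 0.008 ≈ 0.01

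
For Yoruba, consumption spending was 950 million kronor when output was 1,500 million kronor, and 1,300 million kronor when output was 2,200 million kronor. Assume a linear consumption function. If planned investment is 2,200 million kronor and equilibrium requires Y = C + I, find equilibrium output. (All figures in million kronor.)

Y = 4800

MPC = (1300 − 950)/(2200 − 1500) = 350/700 = 0.5
a = 950 − 0.5(1500) = 200
Equilibrium: Y = 200 + 0.5Y + 2200
0.5Y = 2400, so Y = 2400/0.5 = 4800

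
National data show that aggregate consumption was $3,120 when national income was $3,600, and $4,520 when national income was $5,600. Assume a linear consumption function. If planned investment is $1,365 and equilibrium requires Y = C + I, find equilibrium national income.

MPC = (4520 − 3120)/(5600 − 3600) = 1400/2000 = 0.7
a = 3120 − 0.7(3600) = 600
Equilibrium: Y = 600 + 0.7Y + 1365
0.3Y = 1965, so Y = 1965/0.3 = 6550

Y = 6550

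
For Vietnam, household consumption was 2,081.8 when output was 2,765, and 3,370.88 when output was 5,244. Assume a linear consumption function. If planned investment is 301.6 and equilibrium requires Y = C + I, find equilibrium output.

MPC = (3370.88 − 2081.8)/(5244 − 2765) = 1289.08/2479 = 0.52
a = 2081.8 − 0.52(2765) = 644
Equilibrium: Y = 644 + 0.52Y + 301.6
0.48Y = 945.6, so Y = 945.6/0.48 = 1970

Y = 1970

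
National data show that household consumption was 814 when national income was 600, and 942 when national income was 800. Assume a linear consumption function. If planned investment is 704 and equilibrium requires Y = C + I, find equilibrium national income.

Y = 3150

MPC = (942 − 814)/(800 − 600) = 128/200 = 0.64
a = 814 − 0.64(600) = 430
Equilibrium: Y = 430 + 0.64Y + 704
0.36Y = 1134, so Y = 1134/0.36 = 3150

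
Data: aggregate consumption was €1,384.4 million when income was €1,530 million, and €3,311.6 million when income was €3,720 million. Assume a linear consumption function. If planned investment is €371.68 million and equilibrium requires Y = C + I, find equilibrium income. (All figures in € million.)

MPC = (3311.6 − 1384.4)/(3720 − 1530) = 1927.2/2190 = 0.88
a = 1384.4 − 0.88(1530) = 38
Equilibrium: Y = 38 + 0.88Y + 371.68
0.12Y = 409.68, so Y = 409.68/0.12 = 3414

Y = 3414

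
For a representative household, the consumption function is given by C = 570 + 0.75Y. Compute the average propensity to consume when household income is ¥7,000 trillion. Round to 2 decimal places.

C = 570 + 0.75(7000) = 5820
APC = C/Y = 5820/7000 = 0.83

APC = 0.83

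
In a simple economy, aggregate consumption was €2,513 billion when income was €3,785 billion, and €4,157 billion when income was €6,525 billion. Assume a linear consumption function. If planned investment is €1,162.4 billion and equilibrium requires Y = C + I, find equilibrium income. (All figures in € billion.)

Y = 3511

MPC = (4157 − 2513)/(6525 − 3785) = 1644/2740 = 0.6
a = 2513 − 0.6(3785) = 242
Equilibrium: Y = 242 + 0.6Y + 1162.4
0.4Y = 1404.4, so Y = 1404.4/0.4 = 3511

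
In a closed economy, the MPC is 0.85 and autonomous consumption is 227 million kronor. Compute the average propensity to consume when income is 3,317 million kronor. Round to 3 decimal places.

C = 227 + 0.85(3317) = 3046.45
APC = C/Y = 3046.45/3317 = 0.918

APC = 0.918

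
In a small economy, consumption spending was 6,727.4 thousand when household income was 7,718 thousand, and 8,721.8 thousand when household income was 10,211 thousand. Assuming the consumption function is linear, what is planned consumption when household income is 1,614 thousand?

MPC = (8721.8 − 6727.4)/(10211 − 7718) = 1994.4/2493 = 0.8
a = 6727.4 − 0.8(7718) = 6727.4 − 6174.4 = 553
C = 553 + 0.8(1614) = 553 + 1291.2 = 1844.2

C = 1844.2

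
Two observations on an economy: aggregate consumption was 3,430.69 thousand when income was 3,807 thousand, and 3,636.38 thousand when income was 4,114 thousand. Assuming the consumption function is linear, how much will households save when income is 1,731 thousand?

S = -308.77

MPC = (3636.38 − 3430.69)/(4114 − 3807) = 205.69/307 = 0.67
a = 3430.69 − 0.67(3807) = 3430.69 − 2550.69 = 880
C = 880 + 0.67(1731) = 2039.77
S = 1731 − 2039.77 = -308.77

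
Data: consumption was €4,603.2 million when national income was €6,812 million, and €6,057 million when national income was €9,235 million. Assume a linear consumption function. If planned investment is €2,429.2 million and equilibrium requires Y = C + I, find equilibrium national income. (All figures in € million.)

Y = 7363

MPC = (6057 − 4603.2)/(9235 − 6812) = 1453.8/2423 = 0.6
a = 4603.2 − 0.6(6812) = 516
Equilibrium: Y = 516 + 0.6Y + 2429.2
0.4Y = 2945.2, so Y = 2945.2/0.4 = 7363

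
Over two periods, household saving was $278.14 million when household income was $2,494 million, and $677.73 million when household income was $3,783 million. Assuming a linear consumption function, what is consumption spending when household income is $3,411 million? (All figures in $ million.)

C = 2848.59

MPS = ΔS/ΔY = (677.73 − 278.14)/(3783 − 2494) = 399.59/1289 = 0.31
MPC = 1 − MPS = 0.69
Autonomous saving = 278.14 − 0.31(2494) = -495, so a = 495
C = 495 + 0.69(3411) = 495 + 2353.59 = 2848.59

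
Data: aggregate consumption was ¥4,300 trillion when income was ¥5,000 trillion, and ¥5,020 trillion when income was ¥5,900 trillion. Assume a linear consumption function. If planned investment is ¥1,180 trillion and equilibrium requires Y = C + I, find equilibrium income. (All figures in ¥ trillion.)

Y = 7400

MPC = (5020 − 4300)/(5900 − 5000) = 720/900 = 0.8
a = 4300 − 0.8(5000) = 300
Equilibrium: Y = 300 + 0.8Y + 1180
0.2Y = 1480, so Y = 1480/0.2 = 7400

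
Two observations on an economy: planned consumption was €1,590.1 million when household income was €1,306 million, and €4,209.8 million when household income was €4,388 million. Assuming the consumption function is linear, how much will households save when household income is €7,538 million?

MPC = (4209.8 − 1590.1)/(4388 − 1306) = 2619.7/3082 = 0.85
a = 1590.1 − 0.85(1306) = 1590.1 − 1110.1 = 480
C = 480 + 0.85(7538) = 6887.3
S = 7538 − 6887.3 = 650.7

S = 650.7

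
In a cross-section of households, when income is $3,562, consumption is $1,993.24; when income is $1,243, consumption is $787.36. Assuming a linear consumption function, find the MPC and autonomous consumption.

MPC = ΔC/ΔY = (1993.24 − 787.36)/(3562 − 1243) = 1205.88/2319 = 0.52
a = C − MPC·Y = 787.36 − 0.52(1243) = 787.36 − 646.36 = 141

MPC = 0.52; a = 141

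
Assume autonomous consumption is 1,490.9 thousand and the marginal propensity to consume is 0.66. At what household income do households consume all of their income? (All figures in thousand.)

At break-even, C = Y: 1490.9 + 0.66Y = Y
0.34Y = 1490.9, so Y = 1490.9/0.34 = 4385

Y = 4385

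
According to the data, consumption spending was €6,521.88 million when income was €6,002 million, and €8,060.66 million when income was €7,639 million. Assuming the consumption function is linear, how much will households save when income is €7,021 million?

S = -458.74

MPC = (8060.66 − 6521.88)/(7639 − 6002) = 1538.78/1637 = 0.94
a = 6521.88 − 0.94(6002) = 6521.88 − 5641.88 = 880
C = 880 + 0.94(7021) = 7479.74
S = 7021 − 7479.74 = -458.74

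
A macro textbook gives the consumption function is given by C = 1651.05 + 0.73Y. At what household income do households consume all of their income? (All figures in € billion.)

Y = 6115

At break-even, C = Y: 1651.05 + 0.73Y = Y
0.27Y = 1651.05, so Y = 1651.05/0.27 = 6115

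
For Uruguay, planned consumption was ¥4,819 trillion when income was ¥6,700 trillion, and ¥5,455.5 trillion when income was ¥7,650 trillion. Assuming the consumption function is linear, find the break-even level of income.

MPC = (5455.5 − 4819)/(7650 − 6700) = 636.5/950 = 0.67
a = 4819 − 0.67(6700) = 4819 − 4489 = 330
Break-even: Y = a/(1−MPC) = 330/0.33 = 1000

Y = 1000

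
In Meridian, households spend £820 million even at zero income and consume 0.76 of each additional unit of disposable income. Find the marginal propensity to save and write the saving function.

MPS = 0.24; S = -820 + 0.24Y

MPS = 1 − MPC = 1 − 0.76 = 0.24
S = Y − C = -820 + 0.24Y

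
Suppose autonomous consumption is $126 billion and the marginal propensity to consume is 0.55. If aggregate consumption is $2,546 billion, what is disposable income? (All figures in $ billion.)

Y = 4400

126 + 0.55Y = 2546
0.55Y = 2420, so Y = 2420/0.55 = 4400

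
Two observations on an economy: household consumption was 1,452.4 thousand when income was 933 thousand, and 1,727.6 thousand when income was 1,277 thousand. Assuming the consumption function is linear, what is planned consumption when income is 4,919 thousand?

MPC = (1727.6 − 1452.4)/(1277 − 933) = 275.2/344 = 0.8
a = 1452.4 − 0.8(933) = 1452.4 − 746.4 = 706
C = 706 + 0.8(4919) = 706 + 3935.2 = 4641.2

C = 4641.2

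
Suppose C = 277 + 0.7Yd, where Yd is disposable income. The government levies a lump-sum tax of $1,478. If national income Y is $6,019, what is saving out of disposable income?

S = 1085.3

Yd = Y − T = 6019 − 1478 = 4541
C = 277 + 0.7(4541) = 277 + 3178.7 = 3455.7
S = Yd − C = 4541 − 3455.7 = 1085.3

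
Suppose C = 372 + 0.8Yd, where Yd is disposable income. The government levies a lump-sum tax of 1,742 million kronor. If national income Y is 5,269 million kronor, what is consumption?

Yd = Y − T = 5269 − 1742 = 3527
C = 372 + 0.8(3527) = 372 + 2821.6 = 3193.6

C = 3193.6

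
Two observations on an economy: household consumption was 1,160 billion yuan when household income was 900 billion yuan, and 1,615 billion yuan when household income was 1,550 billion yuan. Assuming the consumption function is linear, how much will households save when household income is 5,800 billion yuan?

S = 1210

MPC = (1615 − 1160)/(1550 − 900) = 455/650 = 0.7
a = 1160 − 0.7(900) = 1160 − 630 = 530
C = 530 + 0.7(5800) = 4590
S = 5800 − 4590 = 1210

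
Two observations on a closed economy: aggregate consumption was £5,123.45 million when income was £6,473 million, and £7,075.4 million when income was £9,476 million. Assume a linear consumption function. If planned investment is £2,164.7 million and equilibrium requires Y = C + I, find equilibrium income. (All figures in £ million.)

MPC = (7075.4 − 5123.45)/(9476 − 6473) = 1951.95/3003 = 0.65
a = 5123.45 − 0.65(6473) = 916
Equilibrium: Y = 916 + 0.65Y + 2164.7
0.35Y = 3080.7, so Y = 3080.7/0.35 = 8802

Y = 8802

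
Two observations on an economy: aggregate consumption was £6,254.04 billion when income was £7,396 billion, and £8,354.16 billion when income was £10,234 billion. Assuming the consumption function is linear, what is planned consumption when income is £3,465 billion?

C = 3345.1

MPC = (8354.16 − 6254.04)/(10234 − 7396) = 2100.12/2838 = 0.74
a = 6254.04 − 0.74(7396) = 6254.04 − 5473.04 = 781
C = 781 + 0.74(3465) = 781 + 2564.1 = 3345.1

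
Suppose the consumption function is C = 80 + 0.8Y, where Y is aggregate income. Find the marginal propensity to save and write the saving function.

MPS = 1 − MPC = 1 − 0.8 = 0.2
S = Y − C = -80 + 0.2Y

MPS = 0.2; S = -80 + 0.2Y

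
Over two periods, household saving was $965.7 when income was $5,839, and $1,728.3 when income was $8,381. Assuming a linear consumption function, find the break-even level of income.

MPS = ΔS/ΔY = (1728.3 − 965.7)/(8381 − 5839) = 762.6/2542 = 0.3
MPC = 1 − MPS = 0.7
From S(5839) = 965.7: −a + 0.3(5839) = 965.7, so a = 1751.7 − 965.7 = 786
Break-even (S = 0): Y = a/MPS = 786/0.3 = 2620

Y = 2620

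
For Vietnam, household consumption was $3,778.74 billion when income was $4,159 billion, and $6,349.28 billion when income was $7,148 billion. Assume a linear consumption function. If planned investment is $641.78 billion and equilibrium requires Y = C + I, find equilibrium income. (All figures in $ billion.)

MPC = (6349.28 − 3778.74)/(7148 − 4159) = 2570.54/2989 = 0.86
a = 3778.74 − 0.86(4159) = 202
Equilibrium: Y = 202 + 0.86Y + 641.78
0.14Y = 843.78, so Y = 843.78/0.14 = 6027

Y = 6027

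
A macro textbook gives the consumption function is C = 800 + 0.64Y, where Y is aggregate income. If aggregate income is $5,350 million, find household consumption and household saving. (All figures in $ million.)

C = 800 + 0.64(5350) = 800 + 3424 = 4224
S = Y − C = 5350 − 4224 = 1126

C = 4224; S = 1126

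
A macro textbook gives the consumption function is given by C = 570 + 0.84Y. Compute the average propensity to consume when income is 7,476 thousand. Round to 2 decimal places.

APC = 0.92

C = 570 + 0.84(7476) = 6849.84
APC = C/Y = 6849.84/7476 = 0.92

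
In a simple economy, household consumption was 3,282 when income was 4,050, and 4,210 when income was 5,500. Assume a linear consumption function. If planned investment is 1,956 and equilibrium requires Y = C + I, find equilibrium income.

MPC = (4210 − 3282)/(5500 − 4050) = 928/1450 = 0.64
a = 3282 − 0.64(4050) = 690
Equilibrium: Y = 690 + 0.64Y + 1956
0.36Y = 2646, so Y = 2646/0.36 = 7350

Y = 7350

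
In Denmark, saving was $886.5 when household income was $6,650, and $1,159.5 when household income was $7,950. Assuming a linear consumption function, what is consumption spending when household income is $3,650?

MPS = ΔS/ΔY = (1159.5 − 886.5)/(7950 − 6650) = 273/1300 = 0.21
MPC = 1 − MPS = 0.79
Autonomous saving = 886.5 − 0.21(6650) = -510, so a = 510
C = 510 + 0.79(3650) = 510 + 2883.5 = 3393.5

C = 3393.5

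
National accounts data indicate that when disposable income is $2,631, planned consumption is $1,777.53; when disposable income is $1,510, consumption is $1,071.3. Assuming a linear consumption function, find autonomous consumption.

MPC = ΔC/ΔY = (1777.53 − 1071.3)/(2631 − 1510) = 706.23/1121 = 0.63
a = C − MPC·Y = 1071.3 − 0.63(1510) = 1071.3 − 951.3 = 120

a = 120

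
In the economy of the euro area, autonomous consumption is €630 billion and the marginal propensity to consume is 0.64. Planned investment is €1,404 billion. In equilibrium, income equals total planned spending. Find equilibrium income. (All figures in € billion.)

Y = 5650

Y = C + I = 630 + 0.64Y + 1404
Y − 0.64Y = 2034
0.36Y = 2034, so Y = 2034/0.36 = 5650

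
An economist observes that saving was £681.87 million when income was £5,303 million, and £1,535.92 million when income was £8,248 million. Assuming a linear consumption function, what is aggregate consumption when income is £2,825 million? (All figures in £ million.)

C = 2861.75

MPS = ΔS/ΔY = (1535.92 − 681.87)/(8248 − 5303) = 854.05/2945 = 0.29
MPC = 1 − MPS = 0.71
Autonomous saving = 681.87 − 0.29(5303) = -856, so a = 856
C = 856 + 0.71(2825) = 856 + 2005.75 = 2861.75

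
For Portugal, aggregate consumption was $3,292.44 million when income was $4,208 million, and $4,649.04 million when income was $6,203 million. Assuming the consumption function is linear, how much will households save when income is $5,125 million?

S = 1209

MPC = (4649.04 − 3292.44)/(6203 − 4208) = 1356.6/1995 = 0.68
a = 3292.44 − 0.68(4208) = 3292.44 − 2861.44 = 431
C = 431 + 0.68(5125) = 3916
S = 5125 − 3916 = 1209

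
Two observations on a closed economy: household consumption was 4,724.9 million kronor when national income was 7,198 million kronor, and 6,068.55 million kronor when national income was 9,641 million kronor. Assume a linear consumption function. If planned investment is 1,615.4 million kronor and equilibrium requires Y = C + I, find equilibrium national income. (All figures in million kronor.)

Y = 5292

MPC = (6068.55 − 4724.9)/(9641 − 7198) = 1343.65/2443 = 0.55
a = 4724.9 − 0.55(7198) = 766
Equilibrium: Y = 766 + 0.55Y + 1615.4
0.45Y = 2381.4, so Y = 2381.4/0.45 = 5292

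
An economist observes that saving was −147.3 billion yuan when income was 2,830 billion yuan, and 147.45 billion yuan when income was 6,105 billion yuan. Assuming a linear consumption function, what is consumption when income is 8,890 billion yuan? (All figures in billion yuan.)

MPS = ΔS/ΔY = (147.45 − (-147.3))/(6105 − 2830) = 294.75/3275 = 0.09
MPC = 1 − MPS = 0.91
Autonomous saving = -147.3 − 0.09(2830) = -402, so a = 402
C = 402 + 0.91(8890) = 402 + 8089.9 = 8491.9

C = 8491.9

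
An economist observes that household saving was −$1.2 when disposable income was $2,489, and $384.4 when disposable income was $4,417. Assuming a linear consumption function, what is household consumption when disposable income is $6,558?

MPS = ΔS/ΔY = (384.4 − (-1.2))/(4417 − 2489) = 385.6/1928 = 0.2
MPC = 1 − MPS = 0.8
Autonomous saving = -1.2 − 0.2(2489) = -499, so a = 499
C = 499 + 0.8(6558) = 499 + 5246.4 = 5745.4

C = 5745.4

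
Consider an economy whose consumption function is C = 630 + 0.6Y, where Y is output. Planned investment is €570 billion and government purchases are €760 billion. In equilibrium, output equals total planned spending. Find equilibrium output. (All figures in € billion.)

Y = 4900

Y = C + I + G = 630 + 0.6Y + 570 + 760
Y − 0.6Y = 1960
0.4Y = 1960, so Y = 1960/0.4 = 4900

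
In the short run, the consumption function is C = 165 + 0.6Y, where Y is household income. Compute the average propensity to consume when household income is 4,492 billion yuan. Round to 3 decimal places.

C = 165 + 0.6(4492) = 2860.2
APC = C/Y = 2860.2/4492 = 0.637

APC = 0.637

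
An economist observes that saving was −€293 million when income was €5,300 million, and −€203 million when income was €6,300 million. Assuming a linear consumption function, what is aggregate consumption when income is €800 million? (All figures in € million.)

MPS = ΔS/ΔY = (-203 − (-293))/(6300 − 5300) = 90/1000 = 0.09
MPC = 1 − MPS = 0.91
Autonomous saving = -293 − 0.09(5300) = -770, so a = 770
C = 770 + 0.91(800) = 770 + 728 = 1498

C = 1498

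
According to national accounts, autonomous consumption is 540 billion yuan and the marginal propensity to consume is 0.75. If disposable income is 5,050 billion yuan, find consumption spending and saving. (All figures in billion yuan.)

C = 4327.5; S = 722.5

C = 540 + 0.75(5050) = 540 + 3787.5 = 4327.5
S = Y − C = 5050 − 4327.5 = 722.5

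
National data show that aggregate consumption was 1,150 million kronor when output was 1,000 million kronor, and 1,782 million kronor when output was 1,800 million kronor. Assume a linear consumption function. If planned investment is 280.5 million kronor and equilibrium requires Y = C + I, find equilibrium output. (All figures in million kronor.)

Y = 3050

MPC = (1782 − 1150)/(1800 − 1000) = 632/800 = 0.79
a = 1150 − 0.79(1000) = 360
Equilibrium: Y = 360 + 0.79Y + 280.5
0.21Y = 640.5, so Y = 640.5/0.21 = 3050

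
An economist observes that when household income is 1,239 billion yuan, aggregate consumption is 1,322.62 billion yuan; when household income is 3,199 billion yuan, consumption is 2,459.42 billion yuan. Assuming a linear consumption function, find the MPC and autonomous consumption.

MPC = 0.58; a = 604

MPC = ΔC/ΔY = (2459.42 − 1322.62)/(3199 − 1239) = 1136.8/1960 = 0.58
a = C − MPC·Y = 1322.62 − 0.58(1239) = 1322.62 − 718.62 = 604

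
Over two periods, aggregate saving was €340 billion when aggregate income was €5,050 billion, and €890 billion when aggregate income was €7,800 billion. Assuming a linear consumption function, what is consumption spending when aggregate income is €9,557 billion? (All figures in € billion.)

C = 8315.6

MPS = ΔS/ΔY = (890 − 340)/(7800 − 5050) = 550/2750 = 0.2
MPC = 1 − MPS = 0.8
Autonomous saving = 340 − 0.2(5050) = -670, so a = 670
C = 670 + 0.8(9557) = 670 + 7645.6 = 8315.6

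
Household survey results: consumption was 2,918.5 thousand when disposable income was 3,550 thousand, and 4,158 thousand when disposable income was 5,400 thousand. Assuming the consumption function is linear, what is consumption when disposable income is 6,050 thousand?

C = 4593.5

MPC = (4158 − 2918.5)/(5400 − 3550) = 1239.5/1850 = 0.67
a = 2918.5 − 0.67(3550) = 2918.5 − 2378.5 = 540
C = 540 + 0.67(6050) = 540 + 4053.5 = 4593.5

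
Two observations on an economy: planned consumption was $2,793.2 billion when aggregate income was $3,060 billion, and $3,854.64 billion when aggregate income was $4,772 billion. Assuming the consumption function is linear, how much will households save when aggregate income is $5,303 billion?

S = 1119.14

MPC = (3854.64 − 2793.2)/(4772 − 3060) = 1061.44/1712 = 0.62
a = 2793.2 − 0.62(3060) = 2793.2 − 1897.2 = 896
C = 896 + 0.62(5303) = 4183.86
S = 5303 − 4183.86 = 1119.14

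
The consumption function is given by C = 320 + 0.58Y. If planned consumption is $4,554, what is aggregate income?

320 + 0.58Y = 4554
0.58Y = 4234, so Y = 4234/0.58 = 7300

Y = 7300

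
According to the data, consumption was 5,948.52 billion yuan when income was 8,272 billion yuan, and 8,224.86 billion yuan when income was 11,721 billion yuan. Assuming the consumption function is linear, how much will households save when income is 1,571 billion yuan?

MPC = (8224.86 − 5948.52)/(11721 − 8272) = 2276.34/3449 = 0.66
a = 5948.52 − 0.66(8272) = 5948.52 − 5459.52 = 489
C = 489 + 0.66(1571) = 1525.86
S = 1571 − 1525.86 = 45.14

S = 45.14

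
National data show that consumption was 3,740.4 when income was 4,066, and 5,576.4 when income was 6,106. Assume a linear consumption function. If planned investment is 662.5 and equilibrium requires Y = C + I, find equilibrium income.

MPC = (5576.4 − 3740.4)/(6106 − 4066) = 1836/2040 = 0.9
a = 3740.4 − 0.9(4066) = 81
Equilibrium: Y = 81 + 0.9Y + 662.5
0.1Y = 743.5, so Y = 743.5/0.1 = 7435

Y = 7435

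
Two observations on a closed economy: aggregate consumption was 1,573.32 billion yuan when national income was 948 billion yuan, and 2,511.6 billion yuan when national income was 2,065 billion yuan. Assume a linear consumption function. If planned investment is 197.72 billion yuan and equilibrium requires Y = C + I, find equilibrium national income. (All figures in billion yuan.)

Y = 6092

MPC = (2511.6 − 1573.32)/(2065 − 948) = 938.28/1117 = 0.84
a = 1573.32 − 0.84(948) = 777
Equilibrium: Y = 777 + 0.84Y + 197.72
0.16Y = 974.72, so Y = 974.72/0.16 = 6092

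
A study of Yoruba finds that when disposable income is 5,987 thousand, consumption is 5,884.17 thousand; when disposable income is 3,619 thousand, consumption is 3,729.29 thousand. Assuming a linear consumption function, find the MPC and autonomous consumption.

MPC = 0.91; a = 436

MPC = ΔC/ΔY = (5884.17 − 3729.29)/(5987 − 3619) = 2154.88/2368 = 0.91
a = C − MPC·Y = 3729.29 − 0.91(3619) = 3729.29 − 3293.29 = 436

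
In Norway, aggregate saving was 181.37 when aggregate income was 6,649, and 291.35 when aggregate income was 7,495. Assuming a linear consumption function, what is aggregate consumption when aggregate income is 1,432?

MPS = ΔS/ΔY = (291.35 − 181.37)/(7495 − 6649) = 109.98/846 = 0.13
MPC = 1 − MPS = 0.87
Autonomous saving = 181.37 − 0.13(6649) = -683, so a = 683
C = 683 + 0.87(1432) = 683 + 1245.84 = 1928.84

C = 1928.84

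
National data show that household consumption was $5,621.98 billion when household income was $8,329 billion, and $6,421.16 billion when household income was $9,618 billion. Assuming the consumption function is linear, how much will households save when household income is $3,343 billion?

S = 812.34

MPC = (6421.16 − 5621.98)/(9618 − 8329) = 799.18/1289 = 0.62
a = 5621.98 − 0.62(8329) = 5621.98 − 5163.98 = 458
C = 458 + 0.62(3343) = 2530.66
S = 3343 − 2530.66 = 812.34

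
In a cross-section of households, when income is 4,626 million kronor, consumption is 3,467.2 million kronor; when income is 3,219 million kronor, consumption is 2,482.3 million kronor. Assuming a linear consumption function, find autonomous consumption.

MPC = ΔC/ΔY = (3467.2 − 2482.3)/(4626 − 3219) = 984.9/1407 = 0.7
a = C − MPC·Y = 2482.3 − 0.7(3219) = 2482.3 − 2253.3 = 229

a = 229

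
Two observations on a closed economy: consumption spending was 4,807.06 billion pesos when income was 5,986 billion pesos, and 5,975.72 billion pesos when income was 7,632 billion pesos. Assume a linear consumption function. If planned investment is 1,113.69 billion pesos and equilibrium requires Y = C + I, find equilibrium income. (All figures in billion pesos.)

Y = 5761

MPC = (5975.72 − 4807.06)/(7632 − 5986) = 1168.66/1646 = 0.71
a = 4807.06 − 0.71(5986) = 557
Equilibrium: Y = 557 + 0.71Y + 1113.69
0.29Y = 1670.69, so Y = 1670.69/0.29 = 5761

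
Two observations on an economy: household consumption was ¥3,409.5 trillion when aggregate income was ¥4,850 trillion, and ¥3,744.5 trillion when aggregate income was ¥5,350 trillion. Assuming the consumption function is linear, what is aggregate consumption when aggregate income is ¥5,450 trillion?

MPC = (3744.5 − 3409.5)/(5350 − 4850) = 335/500 = 0.67
a = 3409.5 − 0.67(4850) = 3409.5 − 3249.5 = 160
C = 160 + 0.67(5450) = 160 + 3651.5 = 3811.5

C = 3811.5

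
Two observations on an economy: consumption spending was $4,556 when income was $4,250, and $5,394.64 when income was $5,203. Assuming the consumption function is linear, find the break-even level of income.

MPC = (5394.64 − 4556)/(5203 − 4250) = 838.64/953 = 0.88
a = 4556 − 0.88(4250) = 4556 − 3740 = 816
Break-even: Y = a/(1−MPC) = 816/0.12 = 6800

Y = 6800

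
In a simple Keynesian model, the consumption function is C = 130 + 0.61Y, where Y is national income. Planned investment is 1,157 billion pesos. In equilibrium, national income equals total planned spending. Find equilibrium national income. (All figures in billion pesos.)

Y = 3300

Y = C + I = 130 + 0.61Y + 1157
Y − 0.61Y = 1287
0.39Y = 1287, so Y = 1287/0.39 = 3300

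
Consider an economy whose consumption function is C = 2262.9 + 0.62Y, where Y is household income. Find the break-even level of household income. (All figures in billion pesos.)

Y = 5955

At break-even, C = Y: 2262.9 + 0.62Y = Y
0.38Y = 2262.9, so Y = 2262.9/0.38 = 5955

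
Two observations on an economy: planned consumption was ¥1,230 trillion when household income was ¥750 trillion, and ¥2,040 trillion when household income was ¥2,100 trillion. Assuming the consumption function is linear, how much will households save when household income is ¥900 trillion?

MPC = (2040 − 1230)/(2100 − 750) = 810/1350 = 0.6
a = 1230 − 0.6(750) = 1230 − 450 = 780
C = 780 + 0.6(900) = 1320
S = 900 − 1320 = -420

S = -420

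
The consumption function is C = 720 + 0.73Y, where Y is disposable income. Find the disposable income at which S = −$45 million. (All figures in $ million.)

Y = 2500

S = Y − C = -720 + 0.27Y
-720 + 0.27Y = -45, so 0.27Y = 675 and Y = 2500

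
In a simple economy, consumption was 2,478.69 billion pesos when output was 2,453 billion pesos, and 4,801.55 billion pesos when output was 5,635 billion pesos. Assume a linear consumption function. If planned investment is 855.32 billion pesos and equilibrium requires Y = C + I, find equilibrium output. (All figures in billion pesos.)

MPC = (4801.55 − 2478.69)/(5635 − 2453) = 2322.86/3182 = 0.73
a = 2478.69 − 0.73(2453) = 688
Equilibrium: Y = 688 + 0.73Y + 855.32
0.27Y = 1543.32, so Y = 1543.32/0.27 = 5716

Y = 5716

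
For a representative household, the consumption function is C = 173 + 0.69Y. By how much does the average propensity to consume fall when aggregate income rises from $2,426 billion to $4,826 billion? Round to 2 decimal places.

ΔAPC = 0.04

At Y = 2426: C = 173 + 0.69(2426) = 1846.94, APC = 1846.94/2426 = 0.761
At Y = 4826: C = 3502.94, APC = 3502.94/4826 = 0.726
Fall in APC = 0.761 − 0.726 = 0.035 ≈ 0.04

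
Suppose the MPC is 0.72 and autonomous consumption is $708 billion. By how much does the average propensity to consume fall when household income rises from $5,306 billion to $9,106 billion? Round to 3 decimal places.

At Y = 5306: C = 708 + 0.72(5306) = 4528.32, APC = 4528.32/5306 = 0.8534
At Y = 9106: C = 7264.32, APC = 7264.32/9106 = 0.7978
Fall in APC = 0.8534 − 0.7978 = 0.0556 ≈ 0.056

ΔAPC = 0.056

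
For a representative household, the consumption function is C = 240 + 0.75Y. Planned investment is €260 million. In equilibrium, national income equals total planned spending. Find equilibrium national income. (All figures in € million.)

Y = C + I = 240 + 0.75Y + 260
Y − 0.75Y = 500
0.25Y = 500, so Y = 500/0.25 = 2000

Y = 2000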